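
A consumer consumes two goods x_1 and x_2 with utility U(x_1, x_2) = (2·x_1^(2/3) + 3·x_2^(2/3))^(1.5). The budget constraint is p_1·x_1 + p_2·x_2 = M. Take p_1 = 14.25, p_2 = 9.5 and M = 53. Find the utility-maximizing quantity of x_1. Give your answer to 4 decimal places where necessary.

x_1* = 0.4328

MU_x_1 ∝ 2·x_1^(-1/3), MU_x_2 ∝ 3·x_2^(-1/3), so MRS = (2/3)·(x_2/x_1)^(1/3) = p_1/p_2.
Hence x_2/x_1 = ((3/2)·p_1/p_2)^(1/(1/3)), i.e. raised to the 3 power.
With the ratio pinned down, the budget gives x_1* = M/(p_1 + p_2·(x_2/x_1)) and x_2* = (x_2/x_1)·x_1*.
Numerically x_2/x_1 = 11.390625, so x_1* = 53/(14.25 + 9.5·11.390625) = 0.4328.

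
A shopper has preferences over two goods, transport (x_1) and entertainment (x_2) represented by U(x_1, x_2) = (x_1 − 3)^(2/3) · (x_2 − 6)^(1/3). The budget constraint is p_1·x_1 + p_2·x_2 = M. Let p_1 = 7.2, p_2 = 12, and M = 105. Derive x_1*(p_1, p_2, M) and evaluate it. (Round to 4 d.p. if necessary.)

x_1* = 4.0556

This is Cobb-Douglas in (x_1−3, x_2−6): tangency gives 2/3·p_2·(x_2−6) = 1/3·p_1·(x_1−3).
After buying the subsistence bundle (3, 6), a share 2/3 of the remaining income goes to x_1: x_1* = 3 + 2/3·(M − 3p_1 − 6p_2)/p_1.
Discretionary income = 105 − 3·7.2 − 6·12 = 11.4; x_1* = 3 + 2/3·11.4/7.2 = 4.0556.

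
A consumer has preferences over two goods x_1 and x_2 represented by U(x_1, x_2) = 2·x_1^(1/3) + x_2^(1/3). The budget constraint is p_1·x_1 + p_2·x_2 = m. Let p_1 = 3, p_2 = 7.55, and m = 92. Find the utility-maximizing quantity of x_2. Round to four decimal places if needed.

x_2* = 2.2208

MRS = MU_x_1/MU_x_2 = 2·(x_2/x_1)^(2/3). Set equal to p_1/p_2.
Solve for the ratio: x_2/x_1 = [(1/2)·p_1/p_2]^(1.5).
Substitute x_2 = (x_2/x_1)·x_1 into the budget: x_1* = m/(p_1 + p_2·(x_2/x_1)).
Numerically x_2/x_1 = 0.088556, so x_1* = 92/(3 + 7.55·0.088556) = 25.0777 and x_2* = 0.088556·25.0777 = 2.2208.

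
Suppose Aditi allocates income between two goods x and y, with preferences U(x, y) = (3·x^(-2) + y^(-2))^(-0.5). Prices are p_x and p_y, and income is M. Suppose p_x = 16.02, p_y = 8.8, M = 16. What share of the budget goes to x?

share on x = 0.6826

Substitute y = (y/x)·x into the budget: x* = M/(p_x + p_y·(y/x)).
Numerically y/x = 0.846615, so x* = 16/(16.02 + 8.8·0.846615) = 0.6817 and y* = 0.846615·0.6817 = 0.5772.
Expenditure on x: 16.02·0.6817 = 10.9211; share = 0.6826.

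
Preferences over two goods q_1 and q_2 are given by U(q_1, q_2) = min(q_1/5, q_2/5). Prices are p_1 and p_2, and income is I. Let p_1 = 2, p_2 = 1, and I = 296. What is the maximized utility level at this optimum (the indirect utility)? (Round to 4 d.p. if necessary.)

With perfect complements, no substitution: consume in ratio q_1:q_2 = 5:5.
Budget: p_1·q_1 + p_2·q_1 = I, so (5·p_1 + 5·p_2)·q_1 = 5·I.
Demand: q_1*(p_1,p_2,I) = 5·I/(5·p_1 + 5·p_2), q_2* = 5·I/(5·p_1 + 5·p_2).
Here 5·2 + 5·1 = 15, giving q_1* = 98.6667 and q_2* = 98.6667.
Utility at the optimum: U(98.6667, 98.6667) = 19.7333.

V = 19.7333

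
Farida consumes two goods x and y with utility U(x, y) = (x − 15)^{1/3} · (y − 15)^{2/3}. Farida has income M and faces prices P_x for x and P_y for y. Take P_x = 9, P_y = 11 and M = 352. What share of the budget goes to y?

This is Cobb-Douglas in (x−15, y−15): tangency gives 1/3·P_y·(y−15) = 2/3·P_x·(x−15).
Substituting into the budget: x* = 15 + 1/3·(M − 15·P_x − 15·P_y)/P_x, and y* = 15 + 2/3·(…)/P_y.
Discretionary income = 352 − 15·9 − 15·11 = 52; x* = 15 + 1/3·52/9 = 16.9259; y* = 15 + 2/3·52/11 = 18.1515.
Expenditure on y: 11·18.1515 = 199.6667; share = 0.5672.

share on y = 0.5672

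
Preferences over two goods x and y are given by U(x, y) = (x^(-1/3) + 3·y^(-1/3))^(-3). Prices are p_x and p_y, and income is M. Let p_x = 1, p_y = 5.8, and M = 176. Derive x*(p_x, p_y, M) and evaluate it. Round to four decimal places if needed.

MRS = MU_x/MU_y = (1/3)·(y/x)^(4/3). Set equal to p_x/p_y.
Hence y/x = (3·p_x/p_y)^(1/(4/3)), i.e. raised to the 0.75 power.
Substitute y = (y/x)·x into the budget: x* = M/(p_x + p_y·(y/x)).
Numerically y/x = 0.609916, so x* = 176/(1 + 5.8·0.609916) = 38.7878.

x* = 38.7878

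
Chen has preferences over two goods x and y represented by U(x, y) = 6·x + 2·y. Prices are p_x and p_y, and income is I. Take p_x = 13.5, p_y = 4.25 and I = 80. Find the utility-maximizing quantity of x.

x* = 0

Linear utility — the consumer picks whichever good has higher MU/price: 6/13.5 = 0.4444 vs 2/4.25 = 0.4706.
y gives more utility per dollar, so spend all income on y: y* = I/p_y, x* = 0.
Numerically: x* = 0, y* = 18.8235.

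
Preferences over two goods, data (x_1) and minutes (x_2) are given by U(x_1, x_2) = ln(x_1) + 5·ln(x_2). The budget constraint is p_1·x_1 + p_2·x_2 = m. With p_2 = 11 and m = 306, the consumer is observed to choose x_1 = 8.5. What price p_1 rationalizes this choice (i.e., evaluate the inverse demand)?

p_1 = 6

Tangency: MRS = (1/5)·x_2/x_1 = p_1/p_2.
So p_2·x_2 = 5·p_1·x_1; combined with the budget, a share 1/6 of income goes to x_1.
Demand: x_1*(p_1,p_2,m) = 1/6·m/p_1 and x_2* = 5/6·m/p_2.
Set x_1* = 8.5 in the demand function and solve for p_1: p_1 = 6.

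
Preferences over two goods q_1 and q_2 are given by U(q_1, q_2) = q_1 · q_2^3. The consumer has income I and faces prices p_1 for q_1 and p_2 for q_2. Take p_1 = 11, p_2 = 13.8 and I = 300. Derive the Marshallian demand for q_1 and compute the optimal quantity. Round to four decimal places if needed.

q_1* = 6.8182

The MRS is (1/3)·q_2/q_1. Set MRS = p_1/p_2.
So p_2·q_2 = 3·p_1·q_1; combined with the budget, a share 0.25 of income goes to q_1.
Demand: q_1*(p_1,p_2,I) = 0.25·I/p_1 and q_2* = 0.75·I/p_2.
At p_1=11, p_2=13.8, I=300: q_1* = 0.25·300/11 = 6.8182.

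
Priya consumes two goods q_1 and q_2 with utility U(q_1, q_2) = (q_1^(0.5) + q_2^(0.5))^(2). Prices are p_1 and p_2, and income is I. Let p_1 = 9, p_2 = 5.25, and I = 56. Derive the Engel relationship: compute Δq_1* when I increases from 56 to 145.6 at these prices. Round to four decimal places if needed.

MU_q_1 ∝ q_1^(-0.5), MU_q_2 ∝ q_2^(-0.5), so MRS = (q_2/q_1)^(0.5) = p_1/p_2.
Solve for the ratio: q_2/q_1 = [p_1/p_2]^(2).
With the ratio pinned down, the budget gives q_1* = I/(p_1 + p_2·(q_2/q_1)) and q_2* = (q_2/q_1)·q_1*.
Numerically q_2/q_1 = 2.938776, so q_1* = 56/(9 + 5.25·2.938776) = 2.2924.
At I' = 145.6: q_1* = 5.9602. Change: 5.9602 − 2.2924 = 3.6678.

Δq_1* = 3.6678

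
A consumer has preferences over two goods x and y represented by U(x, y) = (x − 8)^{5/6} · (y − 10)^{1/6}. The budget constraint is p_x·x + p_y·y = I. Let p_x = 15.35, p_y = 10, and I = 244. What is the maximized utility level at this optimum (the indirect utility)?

This is Cobb-Douglas in (x−8, y−10): tangency gives 5/6·p_y·(y−10) = 1/6·p_x·(x−8).
Substituting into the budget: x* = 8 + 5/6·(I − 8·p_x − 10·p_y)/p_x, and y* = 10 + 1/6·(…)/p_y.
Discretionary income = 244 − 8·15.35 − 10·10 = 21.2; x* = 8 + 5/6·21.2/15.35 = 9.1509; y* = 10 + 1/6·21.2/10 = 10.3533.
Utility at the optimum: U(9.1509, 10.3533) = 0.9453.

V = 0.9453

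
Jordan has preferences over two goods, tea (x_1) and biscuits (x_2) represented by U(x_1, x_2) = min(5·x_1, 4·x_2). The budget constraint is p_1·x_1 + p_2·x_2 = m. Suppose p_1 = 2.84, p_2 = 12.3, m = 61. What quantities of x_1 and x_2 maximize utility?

x_1* = 3.3489, x_2* = 4.1861

With perfect complements, no substitution: consume in ratio x_1:x_2 = 4:5.
Budget: p_1·x_1 + p_2·(5/4)·x_1 = m, so (4·p_1 + 5·p_2)·x_1 = 4·m.
Demand: x_1*(p_1,p_2,m) = 4·m/(4·p_1 + 5·p_2), x_2* = 5·m/(4·p_1 + 5·p_2).
Here 4·2.84 + 5·12.3 = 72.86, giving x_1* = 3.3489 and x_2* = 4.1861.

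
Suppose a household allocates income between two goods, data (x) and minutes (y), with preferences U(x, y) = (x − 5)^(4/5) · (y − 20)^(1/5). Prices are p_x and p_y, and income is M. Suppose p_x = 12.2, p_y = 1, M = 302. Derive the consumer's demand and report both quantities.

MRS = 4·(y−20)/(x−5). Tangency with p_x/p_y gives y−20 = (1/4)·(p_x/p_y)·(x−5).
After buying the subsistence bundle (5, 20), a share 0.8 of the remaining income goes to x: x* = 5 + 0.8·(M − 5p_x − 20p_y)/p_x.
Discretionary income = 302 − 5·12.2 − 20·1 = 221; x* = 5 + 0.8·221/12.2 = 19.4918; y* = 20 + 0.2·221/1 = 64.2.

x* = 19.4918, y* = 64.2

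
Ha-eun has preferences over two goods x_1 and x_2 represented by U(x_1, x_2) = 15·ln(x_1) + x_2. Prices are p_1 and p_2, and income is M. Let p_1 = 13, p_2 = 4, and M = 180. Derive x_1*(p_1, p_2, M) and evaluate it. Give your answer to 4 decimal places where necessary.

So x_1*(p_1,p_2) = 15·p_2/p_1, independent of income; and x_2* = (M − 15·p_2)/p_2.
At the given prices: x_1* = 15·4/13 = 4.6154.

x_1* = 4.6154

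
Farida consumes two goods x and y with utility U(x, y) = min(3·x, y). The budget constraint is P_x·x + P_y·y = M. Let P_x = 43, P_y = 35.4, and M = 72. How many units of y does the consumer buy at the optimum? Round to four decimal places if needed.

Leontief preferences: the optimum is at the kink where x/1 = y/3, i.e. y = 3·x.
Budget: P_x·x + P_y·3·x = M, so (P_x + 3·P_y)·x = M.
Demand: x*(P_x,P_y,M) = M/(P_x + 3·P_y), y* = 3·M/(P_x + 3·P_y).
Here 43 + 3·35.4 = 149.2, giving y* = 1.4477.

y* = 1.4477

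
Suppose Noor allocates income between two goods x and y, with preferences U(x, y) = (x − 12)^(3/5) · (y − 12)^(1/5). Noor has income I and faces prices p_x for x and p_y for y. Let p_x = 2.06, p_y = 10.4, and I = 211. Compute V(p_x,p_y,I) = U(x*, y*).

V = 6.9805

Let x' = x−12, y' = y−12. MRS = 3·y'/x' = p_x/p_y.
Substituting into the budget: x* = 12 + 0.75·(I − 12·p_x − 12·p_y)/p_x, and y* = 12 + 0.25·(…)/p_y.
Discretionary income = 211 − 12·2.06 − 12·10.4 = 61.48; x* = 12 + 0.75·61.48/2.06 = 34.3835; y* = 12 + 0.25·61.48/10.4 = 13.4779.
Utility at the optimum: U(34.3835, 13.4779) = 6.9805.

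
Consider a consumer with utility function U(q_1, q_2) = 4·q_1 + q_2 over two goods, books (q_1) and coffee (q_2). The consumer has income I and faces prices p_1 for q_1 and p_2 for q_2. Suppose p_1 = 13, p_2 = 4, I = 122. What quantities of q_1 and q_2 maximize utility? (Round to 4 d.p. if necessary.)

Perfect substitutes: compare marginal utility per dollar. 4/p_1 vs 1/p_2 → 0.3077 vs 0.25.
q_1 gives more utility per dollar, so spend all income on q_1: q_1* = I/p_1, q_2* = 0.
Numerically: q_1* = 9.3846, q_2* = 0.

q_1* = 9.3846, q_2* = 0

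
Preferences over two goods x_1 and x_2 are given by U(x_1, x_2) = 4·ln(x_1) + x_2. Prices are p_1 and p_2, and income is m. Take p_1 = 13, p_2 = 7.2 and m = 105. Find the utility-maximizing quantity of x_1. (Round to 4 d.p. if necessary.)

x_1* = 2.2154

So x_1*(p_1,p_2) = 4·p_2/p_1, independent of income; and x_2* = (m − 4·p_2)/p_2.
At the given prices: x_1* = 4·7.2/13 = 2.2154.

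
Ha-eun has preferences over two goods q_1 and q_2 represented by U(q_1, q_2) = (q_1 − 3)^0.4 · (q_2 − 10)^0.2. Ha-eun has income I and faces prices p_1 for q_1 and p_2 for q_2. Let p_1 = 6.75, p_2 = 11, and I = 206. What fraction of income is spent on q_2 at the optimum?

share on q_2 = 0.6566

MRS = 2·(q_2−10)/(q_1−3). Tangency with p_1/p_2 gives q_2−10 = (1/2)·(p_1/p_2)·(q_1−3).
Substituting into the budget: q_1* = 3 + 2/3·(I − 3·p_1 − 10·p_2)/p_1, and q_2* = 10 + 1/3·(…)/p_2.
Discretionary income = 206 − 3·6.75 − 10·11 = 75.75; q_1* = 3 + 2/3·75.75/6.75 = 10.4815; q_2* = 10 + 1/3·75.75/11 = 12.2955.
Expenditure on q_2: 11·12.2955 = 135.25; share = 0.6566.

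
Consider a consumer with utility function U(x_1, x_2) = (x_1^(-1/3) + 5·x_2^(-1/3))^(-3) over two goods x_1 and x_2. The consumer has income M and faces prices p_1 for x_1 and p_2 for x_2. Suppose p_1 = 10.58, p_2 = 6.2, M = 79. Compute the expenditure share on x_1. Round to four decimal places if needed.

MRS = MU_x_1/MU_x_2 = (1/5)·(x_2/x_1)^(4/3). Set equal to p_1/p_2.
Hence x_2/x_1 = (5·p_1/p_2)^(1/(4/3)), i.e. raised to the 0.75 power.
Substitute x_2 = (x_2/x_1)·x_1 into the budget: x_1* = M/(p_1 + p_2·(x_2/x_1)).
Numerically x_2/x_1 = 4.992269, so x_1* = 79/(10.58 + 6.2·4.992269) = 1.9021 and x_2* = 4.992269·1.9021 = 9.496.
Expenditure on x_1: 10.58·1.9021 = 20.1247; share = 0.2547.

share on x_1 = 0.2547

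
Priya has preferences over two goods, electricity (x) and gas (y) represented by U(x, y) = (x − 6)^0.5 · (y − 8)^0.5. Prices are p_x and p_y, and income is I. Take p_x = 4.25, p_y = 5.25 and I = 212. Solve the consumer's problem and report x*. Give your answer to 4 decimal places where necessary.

x* = 23

This is Cobb-Douglas in (x−6, y−8): tangency gives 0.5·p_y·(y−8) = 0.5·p_x·(x−6).
After buying the subsistence bundle (6, 8), a share 0.5 of the remaining income goes to x: x* = 6 + 0.5·(I − 6p_x − 8p_y)/p_x.
Discretionary income = 212 − 6·4.25 − 8·5.25 = 144.5; x* = 6 + 0.5·144.5/4.25 = 23.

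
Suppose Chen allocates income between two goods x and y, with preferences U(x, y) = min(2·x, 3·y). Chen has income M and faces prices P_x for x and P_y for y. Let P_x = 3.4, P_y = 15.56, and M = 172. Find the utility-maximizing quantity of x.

With perfect complements, no substitution: consume in ratio x:y = 3:2.
Budget: P_x·x + P_y·(2/3)·x = M, so (3·P_x + 2·P_y)·x = 3·M.
Demand: x*(P_x,P_y,M) = 3·M/(3·P_x + 2·P_y), y* = 2·M/(3·P_x + 2·P_y).
Here 3·3.4 + 2·15.56 = 41.32, giving x* = 12.4879.

x* = 12.4879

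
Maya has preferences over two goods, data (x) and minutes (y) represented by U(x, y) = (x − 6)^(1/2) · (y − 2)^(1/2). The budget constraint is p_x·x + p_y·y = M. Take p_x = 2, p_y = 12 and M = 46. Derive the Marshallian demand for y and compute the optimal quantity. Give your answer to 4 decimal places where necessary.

y* = 2.4167

Let x' = x−6, y' = y−2. MRS = y'/x' = p_x/p_y.
Substituting into the budget: x* = 6 + 0.5·(M − 6·p_x − 2·p_y)/p_x, and y* = 2 + 0.5·(…)/p_y.
Discretionary income = 46 − 6·2 − 2·12 = 10; y* = 2 + 0.5·10/12 = 2.4167.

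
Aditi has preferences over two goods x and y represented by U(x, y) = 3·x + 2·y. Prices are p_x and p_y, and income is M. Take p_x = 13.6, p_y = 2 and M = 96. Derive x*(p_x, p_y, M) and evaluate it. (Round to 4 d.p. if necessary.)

x* = 0

y gives more utility per dollar, so spend all income on y: y* = M/p_y, x* = 0.
Numerically: x* = 0, y* = 48.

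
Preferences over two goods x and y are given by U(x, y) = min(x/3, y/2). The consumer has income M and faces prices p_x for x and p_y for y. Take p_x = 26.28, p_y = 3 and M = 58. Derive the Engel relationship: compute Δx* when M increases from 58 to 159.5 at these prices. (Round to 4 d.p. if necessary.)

Leontief preferences: the optimum is at the kink where x/3 = y/2, i.e. y = (2/3)·x.
Budget: p_x·x + p_y·(2/3)·x = M, so (3·p_x + 2·p_y)·x = 3·M.
Demand: x*(p_x,p_y,M) = 3·M/(3·p_x + 2·p_y), y* = 2·M/(3·p_x + 2·p_y).
Here 3·26.28 + 2·3 = 84.84, giving x* = 2.0509.
At M' = 159.5: x* = 5.64. Change: 5.64 − 2.0509 = 3.5891.

Δx* = 3.5891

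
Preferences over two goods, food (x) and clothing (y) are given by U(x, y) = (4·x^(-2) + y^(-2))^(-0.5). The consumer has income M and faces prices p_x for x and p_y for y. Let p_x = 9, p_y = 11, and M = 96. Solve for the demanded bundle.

x* = 6.2011, y* = 3.6537

MU_x ∝ 4·x^(-3), MU_y ∝ y^(-3), so MRS = 4·(y/x)^(3) = p_x/p_y.
Hence y/x = ((1/4)·p_x/p_y)^(1/(3)), i.e. raised to the 1/3 power.
With the ratio pinned down, the budget gives x* = M/(p_x + p_y·(y/x)) and y* = (y/x)·x*.
Numerically y/x = 0.589201, so x* = 96/(9 + 11·0.589201) = 6.2011 and y* = 0.589201·6.2011 = 3.6537.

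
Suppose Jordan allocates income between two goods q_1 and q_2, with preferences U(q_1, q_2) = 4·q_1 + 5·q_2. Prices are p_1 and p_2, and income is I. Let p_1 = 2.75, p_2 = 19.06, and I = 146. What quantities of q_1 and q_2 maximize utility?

Linear utility — the consumer picks whichever good has higher MU/price: 4/2.75 = 1.4545 vs 5/19.06 = 0.2623.
q_1 gives more utility per dollar, so spend all income on q_1: q_1* = I/p_1, q_2* = 0.
Numerically: q_1* = 53.0909, q_2* = 0.

q_1* = 53.0909, q_2* = 0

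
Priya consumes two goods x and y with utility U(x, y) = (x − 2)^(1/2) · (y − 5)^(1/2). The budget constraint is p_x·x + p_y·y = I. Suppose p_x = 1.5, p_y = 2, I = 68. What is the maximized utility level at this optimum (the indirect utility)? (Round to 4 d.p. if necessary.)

V = 15.8771

After buying the subsistence bundle (2, 5), a share 0.5 of the remaining income goes to x: x* = 2 + 0.5·(I − 2p_x − 5p_y)/p_x.
Discretionary income = 68 − 2·1.5 − 5·2 = 55; x* = 2 + 0.5·55/1.5 = 20.3333; y* = 5 + 0.5·55/2 = 18.75.
Utility at the optimum: U(20.3333, 18.75) = 15.8771.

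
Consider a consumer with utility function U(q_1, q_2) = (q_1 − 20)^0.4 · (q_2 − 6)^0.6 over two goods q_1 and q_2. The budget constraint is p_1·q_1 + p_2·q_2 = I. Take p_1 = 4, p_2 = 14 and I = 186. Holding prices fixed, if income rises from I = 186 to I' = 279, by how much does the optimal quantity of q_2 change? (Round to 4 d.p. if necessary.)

Δq_2* = 3.9857

This is Cobb-Douglas in (q_1−20, q_2−6): tangency gives 0.4·p_2·(q_2−6) = 0.6·p_1·(q_1−20).
Substituting into the budget: q_1* = 20 + 0.4·(I − 20·p_1 − 6·p_2)/p_1, and q_2* = 6 + 0.6·(…)/p_2.
Discretionary income = 186 − 20·4 − 6·14 = 22; q_2* = 6 + 0.6·22/14 = 6.9429.
At I' = 279: q_2* = 10.9286. Change: 10.9286 − 6.9429 = 3.9857.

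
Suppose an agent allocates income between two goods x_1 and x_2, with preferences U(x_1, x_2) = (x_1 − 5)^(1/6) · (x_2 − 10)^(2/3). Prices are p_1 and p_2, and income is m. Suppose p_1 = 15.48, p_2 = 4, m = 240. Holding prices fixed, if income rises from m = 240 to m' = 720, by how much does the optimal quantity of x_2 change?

This is Cobb-Douglas in (x_1−5, x_2−10): tangency gives 1/6·p_2·(x_2−10) = 2/3·p_1·(x_1−5).
After buying the subsistence bundle (5, 10), a share 0.2 of the remaining income goes to x_1: x_1* = 5 + 0.2·(m − 5p_1 − 10p_2)/p_1.
Discretionary income = 240 − 5·15.48 − 10·4 = 122.6; x_2* = 10 + 0.8·122.6/4 = 34.52.
At m' = 720: x_2* = 130.52. Change: 130.52 − 34.52 = 96.

Δx_2* = 96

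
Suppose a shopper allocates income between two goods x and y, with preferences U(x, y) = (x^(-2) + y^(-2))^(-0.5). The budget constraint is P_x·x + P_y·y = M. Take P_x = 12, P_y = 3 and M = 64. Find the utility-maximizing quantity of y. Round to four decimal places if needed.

Numerically y/x = 1.587401, so x* = 64/(12 + 3·1.587401) = 3.8181 and y* = 1.587401·3.8181 = 6.0609.

y* = 6.0609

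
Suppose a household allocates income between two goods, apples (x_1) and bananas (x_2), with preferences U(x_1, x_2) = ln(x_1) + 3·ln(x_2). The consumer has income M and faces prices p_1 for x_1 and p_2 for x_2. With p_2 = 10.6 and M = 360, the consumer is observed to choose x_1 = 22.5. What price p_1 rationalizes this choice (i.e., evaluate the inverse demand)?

MU_x_1/MU_x_2 = (x_2)/(3·x_1); tangency sets this equal to p_1/p_2.
Rearranging, p_2·x_2 = 3·p_1·x_1. Substituting into the budget gives p_1·x_1·(1 + 3) = M.
Demand: x_1*(p_1,p_2,M) = 0.25·M/p_1 and x_2* = 0.75·M/p_2.
Set x_1* = 22.5 in the demand function and solve for p_1: p_1 = 4.

p_1 = 4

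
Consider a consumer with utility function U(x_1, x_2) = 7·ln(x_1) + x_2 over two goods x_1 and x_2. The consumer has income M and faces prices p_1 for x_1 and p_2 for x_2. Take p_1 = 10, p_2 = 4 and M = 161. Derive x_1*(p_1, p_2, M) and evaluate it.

x_1* = 2.8

MU_x_1 = 7/x_1, MU_x_2 = 1. Tangency: 7/x_1 = p_1/p_2.
So x_1*(p_1,p_2) = 7·p_2/p_1, independent of income; and x_2* = (M − 7·p_2)/p_2.
At the given prices: x_1* = 7·4/10 = 2.8.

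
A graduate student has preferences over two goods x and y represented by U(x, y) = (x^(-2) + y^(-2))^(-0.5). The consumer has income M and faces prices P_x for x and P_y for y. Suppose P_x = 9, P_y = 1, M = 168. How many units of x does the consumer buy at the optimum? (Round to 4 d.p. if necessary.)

x* = 15.1623

MRS = MU_x/MU_y = (y/x)^(3). Set equal to P_x/P_y.
Hence y/x = (P_x/P_y)^(1/(3)), i.e. raised to the 1/3 power.
Substitute y = (y/x)·x into the budget: x* = M/(P_x + P_y·(y/x)).
Numerically y/x = 2.080084, so x* = 168/(9 + 1·2.080084) = 15.1623.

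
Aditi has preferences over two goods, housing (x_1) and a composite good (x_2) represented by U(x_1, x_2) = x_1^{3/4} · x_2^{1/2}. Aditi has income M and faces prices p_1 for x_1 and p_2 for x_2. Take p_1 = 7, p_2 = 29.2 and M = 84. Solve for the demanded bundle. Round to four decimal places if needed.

x_1* = 7.2, x_2* = 1.1507

MU_x_1/MU_x_2 = (0.75·x_2)/(0.5·x_1); tangency sets this equal to p_1/p_2.
So 0.75·p_2·x_2 = 0.5·p_1·x_1; combined with the budget, a share 0.6 of income goes to x_1.
Demand: x_1*(p_1,p_2,M) = 0.6·M/p_1 and x_2* = 0.4·M/p_2.
At p_1=7, p_2=29.2, M=84: x_1* = 0.6·84/7 = 7.2, x_2* = 1.1507.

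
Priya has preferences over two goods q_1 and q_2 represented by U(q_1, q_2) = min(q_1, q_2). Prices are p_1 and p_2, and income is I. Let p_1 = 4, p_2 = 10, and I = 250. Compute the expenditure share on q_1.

Leontief preferences: the optimum is at the kink where q_1/1 = q_2/1, i.e. q_2 = q_1.
Budget: p_1·q_1 + p_2·q_1 = I, so (p_1 + p_2)·q_1 = I.
Demand: q_1*(p_1,p_2,I) = I/(p_1 + p_2), q_2* = I/(p_1 + p_2).
Here 4 + 10 = 14, giving q_1* = 17.8571 and q_2* = 17.8571.
Expenditure on q_1: 4·17.8571 = 71.4286; share = 0.2857.

share on q_1 = 0.2857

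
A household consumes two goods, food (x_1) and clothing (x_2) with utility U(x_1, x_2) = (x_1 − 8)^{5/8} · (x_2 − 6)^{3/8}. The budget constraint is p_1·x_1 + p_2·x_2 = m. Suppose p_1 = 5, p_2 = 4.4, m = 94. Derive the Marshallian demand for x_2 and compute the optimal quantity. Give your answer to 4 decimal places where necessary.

x_2* = 8.3523

MRS = (5/3)·(x_2−6)/(x_1−8). Tangency with p_1/p_2 gives x_2−6 = (3/5)·(p_1/p_2)·(x_1−8).
Substituting into the budget: x_1* = 8 + 0.625·(m − 8·p_1 − 6·p_2)/p_1, and x_2* = 6 + 0.375·(…)/p_2.
Discretionary income = 94 − 8·5 − 6·4.4 = 27.6; x_2* = 6 + 0.375·27.6/4.4 = 8.3523.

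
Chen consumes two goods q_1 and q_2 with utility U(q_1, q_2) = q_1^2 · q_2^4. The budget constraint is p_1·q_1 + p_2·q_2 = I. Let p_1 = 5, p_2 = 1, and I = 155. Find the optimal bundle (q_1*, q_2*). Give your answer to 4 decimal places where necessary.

q_1* = 10.3333, q_2* = 103.3333

MU_q_1/MU_q_2 = (2·q_2)/(4·q_1); tangency sets this equal to p_1/p_2.
Rearranging, p_2·q_2 = 2·p_1·q_1. Substituting into the budget gives p_1·q_1·(1 + 2) = I.
Demand: q_1*(p_1,p_2,I) = 1/3·I/p_1 and q_2* = 2/3·I/p_2.
At p_1=5, p_2=1, I=155: q_1* = 1/3·155/5 = 10.3333, q_2* = 103.3333.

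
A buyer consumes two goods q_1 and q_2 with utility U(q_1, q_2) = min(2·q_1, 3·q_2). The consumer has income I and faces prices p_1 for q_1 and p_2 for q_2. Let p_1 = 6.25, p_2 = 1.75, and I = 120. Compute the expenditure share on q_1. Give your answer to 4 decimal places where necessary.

With perfect complements, no substitution: consume in ratio q_1:q_2 = 3:2.
Budget: p_1·q_1 + p_2·(2/3)·q_1 = I, so (3·p_1 + 2·p_2)·q_1 = 3·I.
Demand: q_1*(p_1,p_2,I) = 3·I/(3·p_1 + 2·p_2), q_2* = 2·I/(3·p_1 + 2·p_2).
Here 3·6.25 + 2·1.75 = 22.25, giving q_1* = 16.1798 and q_2* = 10.7865.
Expenditure on q_1: 6.25·16.1798 = 101.1236; share = 0.8427.

share on q_1 = 0.8427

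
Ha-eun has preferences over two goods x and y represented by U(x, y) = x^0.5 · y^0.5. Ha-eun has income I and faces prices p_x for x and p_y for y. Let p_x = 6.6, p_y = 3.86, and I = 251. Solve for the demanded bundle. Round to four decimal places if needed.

x* = 19.0152, y* = 32.513

Demand: x*(p_x,p_y,I) = 0.5·I/p_x and y* = 0.5·I/p_y.
At p_x=6.6, p_y=3.86, I=251: x* = 0.5·251/6.6 = 19.0152, y* = 32.513.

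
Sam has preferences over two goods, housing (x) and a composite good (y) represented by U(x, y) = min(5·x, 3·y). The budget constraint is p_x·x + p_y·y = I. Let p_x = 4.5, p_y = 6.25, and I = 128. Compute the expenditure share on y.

With perfect complements, no substitution: consume in ratio x:y = 3:5.
Budget: p_x·x + p_y·(5/3)·x = I, so (3·p_x + 5·p_y)·x = 3·I.
Demand: x*(p_x,p_y,I) = 3·I/(3·p_x + 5·p_y), y* = 5·I/(3·p_x + 5·p_y).
Here 3·4.5 + 5·6.25 = 44.75, giving x* = 8.581 and y* = 14.3017.
Expenditure on y: 6.25·14.3017 = 89.3855; share = 0.6983.

share on y = 0.6983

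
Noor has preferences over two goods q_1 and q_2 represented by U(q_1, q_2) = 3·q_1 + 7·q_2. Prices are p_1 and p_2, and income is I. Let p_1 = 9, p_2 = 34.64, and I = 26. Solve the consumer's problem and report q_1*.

q_1* = 2.8889

Linear utility — the consumer picks whichever good has higher MU/price: 3/9 = 0.3333 vs 7/34.64 = 0.2021.
q_1 gives more utility per dollar, so spend all income on q_1: q_1* = I/p_1, q_2* = 0.
Numerically: q_1* = 2.8889, q_2* = 0.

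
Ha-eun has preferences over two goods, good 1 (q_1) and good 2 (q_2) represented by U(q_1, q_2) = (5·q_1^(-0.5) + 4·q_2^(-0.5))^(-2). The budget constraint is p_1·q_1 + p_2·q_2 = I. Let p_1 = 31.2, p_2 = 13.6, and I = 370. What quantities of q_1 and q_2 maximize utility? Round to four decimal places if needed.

q_1* = 7.1724, q_2* = 10.7515

From the CES first-order condition, (5/4)·(q_2/q_1)^(1.5) = p_1/p_2.
Hence q_2/q_1 = ((4/5)·p_1/p_2)^(1/(1.5)), i.e. raised to the 2/3 power.
Substitute q_2 = (q_2/q_1)·q_1 into the budget: q_1* = I/(p_1 + p_2·(q_2/q_1)).
Numerically q_2/q_1 = 1.499007, so q_1* = 370/(31.2 + 13.6·1.499007) = 7.1724 and q_2* = 1.499007·7.1724 = 10.7515.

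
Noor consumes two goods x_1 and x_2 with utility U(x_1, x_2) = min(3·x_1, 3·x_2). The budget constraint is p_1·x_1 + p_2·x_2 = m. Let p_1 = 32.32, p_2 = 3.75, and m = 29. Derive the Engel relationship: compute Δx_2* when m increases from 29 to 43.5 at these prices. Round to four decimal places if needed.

Δx_2* = 0.402

Leontief preferences: the optimum is at the kink where x_1/3 = x_2/3, i.e. x_2 = x_1.
Budget: p_1·x_1 + p_2·x_1 = m, so (3·p_1 + 3·p_2)·x_1 = 3·m.
Demand: x_1*(p_1,p_2,m) = 3·m/(3·p_1 + 3·p_2), x_2* = 3·m/(3·p_1 + 3·p_2).
Here 3·32.32 + 3·3.75 = 108.21, giving x_2* = 0.804.
At m' = 43.5: x_2* = 1.206. Change: 1.206 − 0.804 = 0.402.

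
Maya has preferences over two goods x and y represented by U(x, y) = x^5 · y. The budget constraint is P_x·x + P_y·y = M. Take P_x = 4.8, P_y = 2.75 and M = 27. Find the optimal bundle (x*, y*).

x* = 4.6875, y* = 1.6364

The MRS is 5·y/x. Set MRS = P_x/P_y.
So 5·P_y·y = P_x·x; combined with the budget, a share 5/6 of income goes to x.
Demand: x*(P_x,P_y,M) = 5/6·M/P_x and y* = 1/6·M/P_y.
At P_x=4.8, P_y=2.75, M=27: x* = 5/6·27/4.8 = 4.6875, y* = 1.6364.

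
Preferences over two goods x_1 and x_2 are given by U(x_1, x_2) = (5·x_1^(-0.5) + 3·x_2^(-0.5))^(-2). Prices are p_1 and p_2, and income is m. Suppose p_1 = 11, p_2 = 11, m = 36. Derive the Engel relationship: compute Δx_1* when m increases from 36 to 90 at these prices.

Δx_1* = 2.8685

From the CES first-order condition, (5/3)·(x_2/x_1)^(1.5) = p_1/p_2.
Hence x_2/x_1 = ((3/5)·p_1/p_2)^(1/(1.5)), i.e. raised to the 2/3 power.
Substitute x_2 = (x_2/x_1)·x_1 into the budget: x_1* = m/(p_1 + p_2·(x_2/x_1)).
Numerically x_2/x_1 = 0.711379, so x_1* = 36/(11 + 11·0.711379) = 1.9123.
At m' = 90: x_1* = 4.7808. Change: 4.7808 − 1.9123 = 2.8685.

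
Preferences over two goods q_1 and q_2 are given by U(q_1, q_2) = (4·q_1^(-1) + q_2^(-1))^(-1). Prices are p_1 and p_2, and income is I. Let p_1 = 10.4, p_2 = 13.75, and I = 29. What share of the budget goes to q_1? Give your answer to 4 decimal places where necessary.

MU_q_1 ∝ 4·q_1^(-2), MU_q_2 ∝ q_2^(-2), so MRS = 4·(q_2/q_1)^(2) = p_1/p_2.
Solve for the ratio: q_2/q_1 = [(1/4)·p_1/p_2]^(0.5).
With the ratio pinned down, the budget gives q_1* = I/(p_1 + p_2·(q_2/q_1)) and q_2* = (q_2/q_1)·q_1*.
Numerically q_2/q_1 = 0.434846, so q_1* = 29/(10.4 + 13.75·0.434846) = 1.7705 and q_2* = 0.434846·1.7705 = 0.7699.
Expenditure on q_1: 10.4·1.7705 = 18.4137; share = 0.635.

share on q_1 = 0.635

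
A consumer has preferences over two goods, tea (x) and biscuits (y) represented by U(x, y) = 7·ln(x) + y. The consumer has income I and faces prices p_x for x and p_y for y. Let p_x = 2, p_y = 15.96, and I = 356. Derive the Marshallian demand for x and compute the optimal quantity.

MU_x = 7/x, MU_y = 1. Tangency: 7/x = p_x/p_y.
So x*(p_x,p_y) = 7·p_y/p_x, independent of income; and y* = (I − 7·p_y)/p_y.
At the given prices: x* = 7·15.96/2 = 55.86.

x* = 55.86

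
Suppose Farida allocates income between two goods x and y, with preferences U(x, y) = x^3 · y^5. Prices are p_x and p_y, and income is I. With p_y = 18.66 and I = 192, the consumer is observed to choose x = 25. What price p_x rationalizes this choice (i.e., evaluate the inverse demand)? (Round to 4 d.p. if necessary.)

MU_x/MU_y = (3·y)/(5·x); tangency sets this equal to p_x/p_y.
So 3·p_y·y = 5·p_x·x; combined with the budget, a share 0.375 of income goes to x.
Demand: x*(p_x,p_y,I) = 0.375·I/p_x and y* = 0.625·I/p_y.
Set x* = 25 in the demand function and solve for p_x: p_x = 2.88.

p_x = 2.88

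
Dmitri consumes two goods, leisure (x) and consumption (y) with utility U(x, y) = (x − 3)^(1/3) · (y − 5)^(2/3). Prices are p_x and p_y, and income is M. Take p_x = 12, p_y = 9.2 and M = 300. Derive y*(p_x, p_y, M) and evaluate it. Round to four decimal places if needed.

MRS = (1/2)·(y−5)/(x−3). Tangency with p_x/p_y gives y−5 = 2·(p_x/p_y)·(x−3).
Substituting into the budget: x* = 3 + 1/3·(M − 3·p_x − 5·p_y)/p_x, and y* = 5 + 2/3·(…)/p_y.
Discretionary income = 300 − 3·12 − 5·9.2 = 218; y* = 5 + 2/3·218/9.2 = 20.7971.

y* = 20.7971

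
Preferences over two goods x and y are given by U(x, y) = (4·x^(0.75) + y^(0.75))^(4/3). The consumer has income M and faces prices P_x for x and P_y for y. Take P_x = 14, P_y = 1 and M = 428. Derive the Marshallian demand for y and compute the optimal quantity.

y* = 391.4773

MRS = MU_x/MU_y = 4·(y/x)^(0.25). Set equal to P_x/P_y.
Solve for the ratio: y/x = [(1/4)·P_x/P_y]^(4).
Substitute y = (y/x)·x into the budget: x* = M/(P_x + P_y·(y/x)).
Numerically y/x = 150.0625, so x* = 428/(14 + 1·150.0625) = 2.6088 and y* = 150.0625·2.6088 = 391.4773.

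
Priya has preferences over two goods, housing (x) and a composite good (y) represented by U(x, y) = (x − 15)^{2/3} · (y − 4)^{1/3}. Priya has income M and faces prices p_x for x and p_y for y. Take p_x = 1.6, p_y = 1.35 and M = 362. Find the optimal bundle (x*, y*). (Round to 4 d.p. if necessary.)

This is Cobb-Douglas in (x−15, y−4): tangency gives 2/3·p_y·(y−4) = 1/3·p_x·(x−15).
After buying the subsistence bundle (15, 4), a share 2/3 of the remaining income goes to x: x* = 15 + 2/3·(M − 15p_x − 4p_y)/p_x.
Discretionary income = 362 − 15·1.6 − 4·1.35 = 332.6; x* = 15 + 2/3·332.6/1.6 = 153.5833; y* = 4 + 1/3·332.6/1.35 = 86.1235.

x* = 153.5833, y* = 86.1235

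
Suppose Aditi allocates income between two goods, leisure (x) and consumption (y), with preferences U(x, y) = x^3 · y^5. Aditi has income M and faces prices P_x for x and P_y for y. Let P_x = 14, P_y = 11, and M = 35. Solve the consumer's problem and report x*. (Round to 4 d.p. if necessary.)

Demand: x*(P_x,P_y,M) = 0.375·M/P_x and y* = 0.625·M/P_y.
At P_x=14, P_y=11, M=35: x* = 0.375·35/14 = 0.9375.

x* = 0.9375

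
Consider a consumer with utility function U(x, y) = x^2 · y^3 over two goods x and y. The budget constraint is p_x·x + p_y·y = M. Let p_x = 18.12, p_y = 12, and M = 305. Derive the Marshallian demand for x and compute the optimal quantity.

x* = 6.7329

Demand: x*(p_x,p_y,M) = 0.4·M/p_x and y* = 0.6·M/p_y.
At p_x=18.12, p_y=12, M=305: x* = 0.4·305/18.12 = 6.7329.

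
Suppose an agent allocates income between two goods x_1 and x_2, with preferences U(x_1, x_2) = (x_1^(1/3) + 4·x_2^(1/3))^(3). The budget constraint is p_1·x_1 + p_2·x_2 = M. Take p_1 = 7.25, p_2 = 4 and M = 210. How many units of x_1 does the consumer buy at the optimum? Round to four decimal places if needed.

x_1* = 2.4609

MRS = MU_x_1/MU_x_2 = (1/4)·(x_2/x_1)^(2/3). Set equal to p_1/p_2.
Solve for the ratio: x_2/x_1 = [4·p_1/p_2]^(1.5).
With the ratio pinned down, the budget gives x_1* = M/(p_1 + p_2·(x_2/x_1)) and x_2* = (x_2/x_1)·x_1*.
Numerically x_2/x_1 = 19.521222, so x_1* = 210/(7.25 + 4·19.521222) = 2.4609.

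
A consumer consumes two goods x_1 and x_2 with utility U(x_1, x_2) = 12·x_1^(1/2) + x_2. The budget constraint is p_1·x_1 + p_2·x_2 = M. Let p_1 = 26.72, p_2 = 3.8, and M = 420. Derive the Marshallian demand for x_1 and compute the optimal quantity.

x_1* = 0.7281

Set MRS = p_1/p_2: 6·x_1^(−1/2) = p_1/p_2.
Solve: √x_1 = 6·p_2/p_1, so x_1*(p_1,p_2) = (6·p_2/p_1)², and x_2* = (M − p_1·x_1*)/p_2.
Plugging in: x_1* = (6·3.8/26.72)² = 0.7281.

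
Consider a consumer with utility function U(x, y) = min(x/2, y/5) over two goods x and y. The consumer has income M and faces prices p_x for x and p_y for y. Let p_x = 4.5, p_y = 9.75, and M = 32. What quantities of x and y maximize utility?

x* = 1.1082, y* = 2.7706

Leontief preferences: the optimum is at the kink where x/2 = y/5, i.e. y = (5/2)·x.
Budget: p_x·x + p_y·(5/2)·x = M, so (2·p_x + 5·p_y)·x = 2·M.
Demand: x*(p_x,p_y,M) = 2·M/(2·p_x + 5·p_y), y* = 5·M/(2·p_x + 5·p_y).
Here 2·4.5 + 5·9.75 = 57.75, giving x* = 1.1082 and y* = 2.7706.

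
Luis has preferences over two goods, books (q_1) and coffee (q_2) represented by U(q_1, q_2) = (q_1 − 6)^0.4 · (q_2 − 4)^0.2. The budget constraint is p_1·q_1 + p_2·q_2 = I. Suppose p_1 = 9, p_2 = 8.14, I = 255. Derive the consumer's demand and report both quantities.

q_1* = 18.477, q_2* = 10.8976

This is Cobb-Douglas in (q_1−6, q_2−4): tangency gives 0.4·p_2·(q_2−4) = 0.2·p_1·(q_1−6).
Substituting into the budget: q_1* = 6 + 2/3·(I − 6·p_1 − 4·p_2)/p_1, and q_2* = 4 + 1/3·(…)/p_2.
Discretionary income = 255 − 6·9 − 4·8.14 = 168.44; q_1* = 6 + 2/3·168.44/9 = 18.477; q_2* = 4 + 1/3·168.44/8.14 = 10.8976.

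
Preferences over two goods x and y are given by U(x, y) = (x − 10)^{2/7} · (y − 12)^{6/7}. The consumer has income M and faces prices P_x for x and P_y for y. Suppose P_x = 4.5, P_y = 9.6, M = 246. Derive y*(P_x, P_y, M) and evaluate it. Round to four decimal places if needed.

y* = 18.7031

Let x' = x−10, y' = y−12. MRS = (1/3)·y'/x' = P_x/P_y.
After buying the subsistence bundle (10, 12), a share 0.25 of the remaining income goes to x: x* = 10 + 0.25·(M − 10P_x − 12P_y)/P_x.
Discretionary income = 246 − 10·4.5 − 12·9.6 = 85.8; y* = 12 + 0.75·85.8/9.6 = 18.7031.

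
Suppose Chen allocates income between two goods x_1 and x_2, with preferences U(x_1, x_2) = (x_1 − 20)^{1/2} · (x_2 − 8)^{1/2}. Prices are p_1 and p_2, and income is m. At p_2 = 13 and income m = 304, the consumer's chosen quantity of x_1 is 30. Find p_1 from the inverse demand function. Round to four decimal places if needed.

p_1 = 5

MRS = (x_2−8)/(x_1−20). Tangency with p_1/p_2 gives x_2−8 = (p_1/p_2)·(x_1−20).
Substituting into the budget: x_1* = 20 + 0.5·(m − 20·p_1 − 8·p_2)/p_1, and x_2* = 8 + 0.5·(…)/p_2.
Set x_1* = 30 in the demand function and solve for p_1: p_1 = 5.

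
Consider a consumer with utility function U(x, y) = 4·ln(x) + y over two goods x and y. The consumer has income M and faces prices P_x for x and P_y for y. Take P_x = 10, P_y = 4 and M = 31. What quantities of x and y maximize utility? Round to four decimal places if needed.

At the given prices: x* = 4·4/10 = 1.6, and y* = 3.75.

x* = 1.6, y* = 3.75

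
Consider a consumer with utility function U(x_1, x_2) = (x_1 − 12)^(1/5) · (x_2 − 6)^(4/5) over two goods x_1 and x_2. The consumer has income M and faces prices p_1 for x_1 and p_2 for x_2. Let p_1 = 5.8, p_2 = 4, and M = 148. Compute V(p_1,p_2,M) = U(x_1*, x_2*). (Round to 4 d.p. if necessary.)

V = 7.655

Let x_1' = x_1−12, x_2' = x_2−6. MRS = (1/4)·x_2'/x_1' = p_1/p_2.
After buying the subsistence bundle (12, 6), a share 0.2 of the remaining income goes to x_1: x_1* = 12 + 0.2·(M − 12p_1 − 6p_2)/p_1.
Discretionary income = 148 − 12·5.8 − 6·4 = 54.4; x_1* = 12 + 0.2·54.4/5.8 = 13.8759; x_2* = 6 + 0.8·54.4/4 = 16.88.
Utility at the optimum: U(13.8759, 16.88) = 7.655.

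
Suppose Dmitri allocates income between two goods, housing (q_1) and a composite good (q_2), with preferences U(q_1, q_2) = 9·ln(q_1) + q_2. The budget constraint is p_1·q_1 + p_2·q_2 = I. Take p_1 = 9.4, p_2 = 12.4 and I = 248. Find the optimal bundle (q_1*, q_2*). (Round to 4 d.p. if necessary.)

q_1* = 11.8723, q_2* = 11

Set MRS = p_1/p_2: (9/q_1)/1 = p_1/p_2.
So q_1*(p_1,p_2) = 9·p_2/p_1, independent of income; and q_2* = (I − 9·p_2)/p_2.
At the given prices: q_1* = 9·12.4/9.4 = 11.8723, and q_2* = 11.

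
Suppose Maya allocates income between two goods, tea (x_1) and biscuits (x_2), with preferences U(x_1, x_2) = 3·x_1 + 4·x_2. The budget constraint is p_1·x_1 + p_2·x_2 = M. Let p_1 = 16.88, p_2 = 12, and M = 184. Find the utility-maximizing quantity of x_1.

x_2 gives more utility per dollar, so spend all income on x_2: x_2* = M/p_2, x_1* = 0.
Numerically: x_1* = 0, x_2* = 15.3333.

x_1* = 0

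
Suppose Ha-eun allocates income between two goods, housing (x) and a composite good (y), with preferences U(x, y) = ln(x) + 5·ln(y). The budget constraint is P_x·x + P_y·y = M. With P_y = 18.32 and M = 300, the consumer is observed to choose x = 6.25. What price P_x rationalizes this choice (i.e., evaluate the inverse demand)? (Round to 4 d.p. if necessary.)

Tangency: MRS = (1/5)·y/x = P_x/P_y.
So P_y·y = 5·P_x·x; combined with the budget, a share 1/6 of income goes to x.
Demand: x*(P_x,P_y,M) = 1/6·M/P_x and y* = 5/6·M/P_y.
Set x* = 6.25 in the demand function and solve for P_x: P_x = 8.

P_x = 8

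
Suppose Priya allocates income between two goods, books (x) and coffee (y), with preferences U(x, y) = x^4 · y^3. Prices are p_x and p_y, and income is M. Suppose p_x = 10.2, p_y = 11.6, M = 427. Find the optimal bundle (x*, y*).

x* = 23.9216, y* = 15.7759

The MRS is (4/3)·y/x. Set MRS = p_x/p_y.
So 4·p_y·y = 3·p_x·x; combined with the budget, a share 4/7 of income goes to x.
Demand: x*(p_x,p_y,M) = 4/7·M/p_x and y* = 3/7·M/p_y.
At p_x=10.2, p_y=11.6, M=427: x* = 4/7·427/10.2 = 23.9216, y* = 15.7759.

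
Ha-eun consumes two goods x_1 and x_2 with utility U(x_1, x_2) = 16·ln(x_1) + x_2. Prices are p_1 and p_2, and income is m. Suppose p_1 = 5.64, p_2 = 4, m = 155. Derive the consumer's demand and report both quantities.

x_1* = 11.3475, x_2* = 22.75

MU_x_1 = 16/x_1, MU_x_2 = 1. Tangency: 16/x_1 = p_1/p_2.
So x_1*(p_1,p_2) = 16·p_2/p_1, independent of income; and x_2* = (m − 16·p_2)/p_2.
At the given prices: x_1* = 16·4/5.64 = 11.3475, and x_2* = 22.75.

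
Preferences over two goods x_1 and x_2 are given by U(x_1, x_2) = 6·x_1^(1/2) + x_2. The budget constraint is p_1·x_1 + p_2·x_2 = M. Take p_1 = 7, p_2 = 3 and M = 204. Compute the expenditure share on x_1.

share on x_1 = 0.0567

Set MRS = p_1/p_2: 3·x_1^(−1/2) = p_1/p_2.
Thus x_1* = (3·p_2/p_1)² — independent of M — with the rest of income spent on x_2.
Plugging in: x_1* = (3·3/7)² = 1.6531, x_2* = 64.1429.
Expenditure on x_1: 7·1.6531 = 11.5714; share = 0.0567.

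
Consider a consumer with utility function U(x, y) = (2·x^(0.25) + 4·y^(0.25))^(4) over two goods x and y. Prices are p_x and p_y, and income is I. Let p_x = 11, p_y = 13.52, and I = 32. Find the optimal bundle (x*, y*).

From the CES first-order condition, (1/2)·(y/x)^(0.75) = p_x/p_y.
Hence y/x = (2·p_x/p_y)^(1/(0.75)), i.e. raised to the 4/3 power.
Substitute y = (y/x)·x into the budget: x* = I/(p_x + p_y·(y/x)).
Numerically y/x = 1.913939, so x* = 32/(11 + 13.52·1.913939) = 0.8678 and y* = 1.913939·0.8678 = 1.6608.

x* = 0.8678, y* = 1.6608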